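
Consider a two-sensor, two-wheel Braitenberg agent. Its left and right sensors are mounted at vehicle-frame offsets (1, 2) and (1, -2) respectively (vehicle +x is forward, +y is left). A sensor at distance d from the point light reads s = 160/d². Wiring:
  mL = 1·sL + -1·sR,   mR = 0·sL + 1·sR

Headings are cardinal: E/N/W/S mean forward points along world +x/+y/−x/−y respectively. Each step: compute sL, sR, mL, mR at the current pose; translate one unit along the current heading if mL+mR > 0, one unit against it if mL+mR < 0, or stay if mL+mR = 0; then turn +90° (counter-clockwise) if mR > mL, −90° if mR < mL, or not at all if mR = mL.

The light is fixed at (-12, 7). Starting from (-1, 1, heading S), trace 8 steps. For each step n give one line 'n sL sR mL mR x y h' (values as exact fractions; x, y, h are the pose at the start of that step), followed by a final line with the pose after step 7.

0 80/109 16/13 -704/1417 16/13 -1 1 S
1 160/169 32/45 1792/7605 32/45 -1 0 E
2 20/17 20/29 240/493 20/29 0 0 N
3 32/37 160/137 -1536/5069 160/137 0 1 W
4 80/109 16/13 -704/1417 16/13 -1 1 S
5 160/169 32/45 1792/7605 32/45 -1 0 E
6 20/17 20/29 240/493 20/29 0 0 N
7 32/37 160/137 -1536/5069 160/137 0 1 W
final -1 1 S

n=0: pose=(-1,1,S); sL=80/109, sR=16/13; mL=-704/1417, mR=16/13; mL+mR=80/109 → advance +1; mR−mL=2448/1417 → turn +1·90°
n=1: pose=(-1,0,E); sL=160/169, sR=32/45; mL=1792/7605, mR=32/45; mL+mR=160/169 → advance +1; mR−mL=3616/7605 → turn +1·90°
n=2: pose=(0,0,N); sL=20/17, sR=20/29; mL=240/493, mR=20/29; mL+mR=20/17 → advance +1; mR−mL=100/493 → turn +1·90°
n=3: pose=(0,1,W); sL=32/37, sR=160/137; mL=-1536/5069, mR=160/137; mL+mR=32/37 → advance +1; mR−mL=7456/5069 → turn +1·90°
n=4: pose=(-1,1,S); sL=80/109, sR=16/13; mL=-704/1417, mR=16/13; mL+mR=80/109 → advance +1; mR−mL=2448/1417 → turn +1·90°
n=5: pose=(-1,0,E); sL=160/169, sR=32/45; mL=1792/7605, mR=32/45; mL+mR=160/169 → advance +1; mR−mL=3616/7605 → turn +1·90°
n=6: pose=(0,0,N); sL=20/17, sR=20/29; mL=240/493, mR=20/29; mL+mR=20/17 → advance +1; mR−mL=100/493 → turn +1·90°
n=7: pose=(0,1,W); sL=32/37, sR=160/137; mL=-1536/5069, mR=160/137; mL+mR=32/37 → advance +1; mR−mL=7456/5069 → turn +1·90°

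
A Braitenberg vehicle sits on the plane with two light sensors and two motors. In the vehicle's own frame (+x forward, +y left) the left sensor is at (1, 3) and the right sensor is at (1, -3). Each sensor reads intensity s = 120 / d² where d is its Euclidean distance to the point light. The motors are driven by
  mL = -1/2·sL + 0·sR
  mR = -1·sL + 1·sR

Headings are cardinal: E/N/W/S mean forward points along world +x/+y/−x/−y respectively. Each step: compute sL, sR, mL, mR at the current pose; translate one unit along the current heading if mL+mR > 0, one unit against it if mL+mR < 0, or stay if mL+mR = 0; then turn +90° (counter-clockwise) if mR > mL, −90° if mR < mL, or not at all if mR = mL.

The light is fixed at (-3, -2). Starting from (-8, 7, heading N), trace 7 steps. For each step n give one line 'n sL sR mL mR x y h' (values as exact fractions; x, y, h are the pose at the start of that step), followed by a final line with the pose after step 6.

0 30/41 15/13 -15/41 225/533 -8 7 N
1 24/17 24/41 -12/17 -576/697 -8 8 W
2 12/17 60/61 -6/17 288/1037 -7 8 N
3 120/61 120/169 -60/61 -12960/10309 -7 7 W
4 15/17 6/5 -15/34 27/85 -6 7 N
5 120/41 120/137 -60/41 -11520/5617 -6 6 W
6 60/53 60/41 -30/53 720/2173 -5 6 N
final -5 5 W

n=0: pose=(-8,7,N); sL=30/41, sR=15/13; mL=-15/41, mR=225/533; mL+mR=30/533 → advance +1; mR−mL=420/533 → turn +1·90°
n=1: pose=(-8,8,W); sL=24/17, sR=24/41; mL=-12/17, mR=-576/697; mL+mR=-1068/697 → advance -1; mR−mL=-84/697 → turn -1·90°
n=2: pose=(-7,8,N); sL=12/17, sR=60/61; mL=-6/17, mR=288/1037; mL+mR=-78/1037 → advance -1; mR−mL=654/1037 → turn +1·90°
n=3: pose=(-7,7,W); sL=120/61, sR=120/169; mL=-60/61, mR=-12960/10309; mL+mR=-23100/10309 → advance -1; mR−mL=-2820/10309 → turn -1·90°
n=4: pose=(-6,7,N); sL=15/17, sR=6/5; mL=-15/34, mR=27/85; mL+mR=-21/170 → advance -1; mR−mL=129/170 → turn +1·90°
n=5: pose=(-6,6,W); sL=120/41, sR=120/137; mL=-60/41, mR=-11520/5617; mL+mR=-19740/5617 → advance -1; mR−mL=-3300/5617 → turn -1·90°
n=6: pose=(-5,6,N); sL=60/53, sR=60/41; mL=-30/53, mR=720/2173; mL+mR=-510/2173 → advance -1; mR−mL=1950/2173 → turn +1·90°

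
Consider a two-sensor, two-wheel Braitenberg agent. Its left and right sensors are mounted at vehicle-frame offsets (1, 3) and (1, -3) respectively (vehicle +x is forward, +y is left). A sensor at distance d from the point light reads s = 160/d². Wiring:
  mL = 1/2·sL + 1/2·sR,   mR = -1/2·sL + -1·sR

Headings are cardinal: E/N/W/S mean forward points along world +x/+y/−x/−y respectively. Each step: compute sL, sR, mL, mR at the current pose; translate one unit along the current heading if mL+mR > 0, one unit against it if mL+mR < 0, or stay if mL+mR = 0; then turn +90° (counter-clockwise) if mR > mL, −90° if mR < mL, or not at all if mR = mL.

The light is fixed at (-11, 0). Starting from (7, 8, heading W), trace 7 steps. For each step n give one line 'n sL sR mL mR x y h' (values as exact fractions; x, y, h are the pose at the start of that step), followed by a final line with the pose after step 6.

n=0: pose=(7,8,W); sL=80/157, sR=16/41; mL=2896/6437, mR=-4152/6437; mL+mR=-8/41 → advance -1; mR−mL=-7048/6437 → turn -1·90°
n=1: pose=(8,8,N); sL=160/337, sR=32/113; mL=14432/38081, mR=-19824/38081; mL+mR=-16/113 → advance -1; mR−mL=-34256/38081 → turn -1·90°
n=2: pose=(8,7,E); sL=8/25, sR=5/13; mL=229/650, mR=-177/325; mL+mR=-5/26 → advance -1; mR−mL=-583/650 → turn -1·90°
n=3: pose=(7,7,S); sL=160/477, sR=160/261; mL=6560/13833, mR=-1200/1537; mL+mR=-80/261 → advance -1; mR−mL=-17360/13833 → turn -1·90°
n=4: pose=(7,8,W); sL=80/157, sR=16/41; mL=2896/6437, mR=-4152/6437; mL+mR=-8/41 → advance -1; mR−mL=-7048/6437 → turn -1·90°
n=5: pose=(8,8,N); sL=160/337, sR=32/113; mL=14432/38081, mR=-19824/38081; mL+mR=-16/113 → advance -1; mR−mL=-34256/38081 → turn -1·90°
n=6: pose=(8,7,E); sL=8/25, sR=5/13; mL=229/650, mR=-177/325; mL+mR=-5/26 → advance -1; mR−mL=-583/650 → turn -1·90°

0 80/157 16/41 2896/6437 -4152/6437 7 8 W
1 160/337 32/113 14432/38081 -19824/38081 8 8 N
2 8/25 5/13 229/650 -177/325 8 7 E
3 160/477 160/261 6560/13833 -1200/1537 7 7 S
4 80/157 16/41 2896/6437 -4152/6437 7 8 W
5 160/337 32/113 14432/38081 -19824/38081 8 8 N
6 8/25 5/13 229/650 -177/325 8 7 E
final 7 7 S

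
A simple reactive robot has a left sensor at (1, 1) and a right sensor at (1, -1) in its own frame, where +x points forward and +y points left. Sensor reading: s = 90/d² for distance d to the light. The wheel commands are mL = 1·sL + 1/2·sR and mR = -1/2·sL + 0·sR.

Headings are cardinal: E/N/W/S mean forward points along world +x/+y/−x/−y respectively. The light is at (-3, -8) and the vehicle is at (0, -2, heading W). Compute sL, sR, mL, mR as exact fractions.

left sensor world pos  = (-1, -3); dL² = 29
right sensor world pos = (-1, -1); dR² = 53
sL = 90/29 = 90/29
sR = 90/53 = 90/53
mL = 1·sL + 1/2·sR = 6075/1537
mR = -1/2·sL + 0·sR = -45/29

90/29 90/53 6075/1537 -45/29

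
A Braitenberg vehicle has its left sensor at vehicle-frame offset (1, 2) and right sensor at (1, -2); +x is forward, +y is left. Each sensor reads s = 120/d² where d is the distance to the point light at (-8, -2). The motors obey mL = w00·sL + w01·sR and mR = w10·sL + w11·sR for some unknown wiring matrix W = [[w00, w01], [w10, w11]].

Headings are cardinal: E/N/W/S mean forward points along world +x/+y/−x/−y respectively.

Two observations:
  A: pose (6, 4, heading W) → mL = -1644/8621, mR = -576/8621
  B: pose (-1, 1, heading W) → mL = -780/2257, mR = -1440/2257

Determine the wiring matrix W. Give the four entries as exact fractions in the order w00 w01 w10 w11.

obs A: pose=(6,4,W) → sL=24/37, sR=120/233, mL=-1644/8621, mR=-576/8621
obs B: pose=(-1,1,W) → sL=120/37, sR=120/61, mL=-780/2257, mR=-1440/2257
sensor matrix S = [[24/37, 120/233], [120/37, 120/61]]; det S = -207360/525881
solve [mL_A; mL_B] = S·[w00; w01] and [mR_A; mR_B] = S·[w10; w11]:
  w00 = 1/2, w01 = -1, w10 = -1/2, w11 = 1/2

1/2 -1 -1/2 1/2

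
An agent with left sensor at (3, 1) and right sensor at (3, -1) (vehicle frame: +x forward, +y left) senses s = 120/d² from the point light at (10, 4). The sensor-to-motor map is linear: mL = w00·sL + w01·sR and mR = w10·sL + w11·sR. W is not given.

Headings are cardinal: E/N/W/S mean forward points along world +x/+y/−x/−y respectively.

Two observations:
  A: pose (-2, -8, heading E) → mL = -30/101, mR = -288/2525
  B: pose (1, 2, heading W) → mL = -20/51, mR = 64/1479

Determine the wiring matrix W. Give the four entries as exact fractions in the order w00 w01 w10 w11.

obs A: pose=(-2,-8,E) → sL=60/101, sR=12/25, mL=-30/101, mR=-288/2525
obs B: pose=(1,2,W) → sL=40/51, sR=24/29, mL=-20/51, mR=64/1479
sensor matrix S = [[60/101, 12/25], [40/51, 24/29]]; det S = 28672/248965
solve [mL_A; mL_B] = S·[w00; w01] and [mR_A; mR_B] = S·[w10; w11]:
  w00 = -1/2, w01 = 0, w10 = -1, w11 = 1

-1/2 0 -1 1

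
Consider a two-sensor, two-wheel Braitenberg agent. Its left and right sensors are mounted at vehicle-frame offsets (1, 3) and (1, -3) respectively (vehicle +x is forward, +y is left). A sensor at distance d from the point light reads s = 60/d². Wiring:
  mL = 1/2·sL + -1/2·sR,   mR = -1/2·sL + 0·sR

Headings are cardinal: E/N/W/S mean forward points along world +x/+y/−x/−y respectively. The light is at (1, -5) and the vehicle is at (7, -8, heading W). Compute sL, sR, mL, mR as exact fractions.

left sensor world pos  = (6, -11); dL² = 61
right sensor world pos = (6, -5); dR² = 25
sL = 60/61 = 60/61
sR = 60/25 = 12/5
mL = 1/2·sL + -1/2·sR = -216/305
mR = -1/2·sL + 0·sR = -30/61

60/61 12/5 -216/305 -30/61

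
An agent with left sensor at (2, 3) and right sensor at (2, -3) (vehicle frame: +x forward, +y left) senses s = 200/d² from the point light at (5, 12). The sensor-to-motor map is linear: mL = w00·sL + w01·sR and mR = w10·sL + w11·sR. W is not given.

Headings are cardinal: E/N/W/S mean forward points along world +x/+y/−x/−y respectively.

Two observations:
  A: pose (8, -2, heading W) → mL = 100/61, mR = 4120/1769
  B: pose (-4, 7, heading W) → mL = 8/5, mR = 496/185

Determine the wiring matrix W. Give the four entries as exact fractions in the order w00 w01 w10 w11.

obs A: pose=(8,-2,W) → sL=20/29, sR=100/61, mL=100/61, mR=4120/1769
obs B: pose=(-4,7,W) → sL=40/37, sR=8/5, mL=8/5, mR=496/185
sensor matrix S = [[20/29, 100/61], [40/37, 8/5]]; det S = -43776/65453
solve [mL_A; mL_B] = S·[w00; w01] and [mR_A; mR_B] = S·[w10; w11]:
  w00 = 0, w01 = 1, w10 = 1, w11 = 1

0 1 1 1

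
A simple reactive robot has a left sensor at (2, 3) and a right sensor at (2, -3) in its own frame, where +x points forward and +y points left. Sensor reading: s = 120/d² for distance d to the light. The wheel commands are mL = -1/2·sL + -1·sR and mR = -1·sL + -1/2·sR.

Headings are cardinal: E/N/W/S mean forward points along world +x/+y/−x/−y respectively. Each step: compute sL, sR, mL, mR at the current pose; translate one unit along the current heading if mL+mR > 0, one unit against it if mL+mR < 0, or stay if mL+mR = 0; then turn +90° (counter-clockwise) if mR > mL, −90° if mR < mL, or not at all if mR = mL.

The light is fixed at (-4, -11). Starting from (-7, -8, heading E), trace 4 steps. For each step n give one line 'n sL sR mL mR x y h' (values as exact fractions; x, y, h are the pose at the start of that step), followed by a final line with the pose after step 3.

n=0: pose=(-7,-8,E); sL=120/37, sR=120; mL=-4500/37, mR=-2340/37; mL+mR=-6840/37 → advance -1; mR−mL=2160/37 → turn +1·90°
n=1: pose=(-8,-8,N); sL=60/37, sR=60/13; mL=-2610/481, mR=-1890/481; mL+mR=-4500/481 → advance -1; mR−mL=720/481 → turn +1·90°
n=2: pose=(-8,-9,W); sL=120/37, sR=120/61; mL=-8100/2257, mR=-9540/2257; mL+mR=-17640/2257 → advance -1; mR−mL=-1440/2257 → turn -1·90°
n=3: pose=(-7,-9,N); sL=30/13, sR=15/2; mL=-225/26, mR=-315/52; mL+mR=-765/52 → advance -1; mR−mL=135/52 → turn +1·90°

0 120/37 120 -4500/37 -2340/37 -7 -8 E
1 60/37 60/13 -2610/481 -1890/481 -8 -8 N
2 120/37 120/61 -8100/2257 -9540/2257 -8 -9 W
3 30/13 15/2 -225/26 -315/52 -7 -9 N
final -7 -10 W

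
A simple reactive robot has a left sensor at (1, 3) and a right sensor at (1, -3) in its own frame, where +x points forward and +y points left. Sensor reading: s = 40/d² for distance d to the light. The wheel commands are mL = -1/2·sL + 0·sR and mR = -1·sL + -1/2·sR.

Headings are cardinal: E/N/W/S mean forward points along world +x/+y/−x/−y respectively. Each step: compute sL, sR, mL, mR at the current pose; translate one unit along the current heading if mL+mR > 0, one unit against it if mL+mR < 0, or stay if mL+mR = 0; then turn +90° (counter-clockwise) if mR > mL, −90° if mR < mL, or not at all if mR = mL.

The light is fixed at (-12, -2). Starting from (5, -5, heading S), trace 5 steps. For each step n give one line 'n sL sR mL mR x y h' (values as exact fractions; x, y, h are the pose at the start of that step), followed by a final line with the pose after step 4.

n=0: pose=(5,-5,S); sL=5/52, sR=10/53; mL=-5/104, mR=-525/2756; mL+mR=-1315/5512 → advance -1; mR−mL=-785/5512 → turn -1·90°
n=1: pose=(5,-4,W); sL=40/281, sR=40/257; mL=-20/281, mR=-15900/72217; mL+mR=-21040/72217 → advance -1; mR−mL=-10760/72217 → turn -1·90°
n=2: pose=(6,-4,N); sL=20/113, sR=20/221; mL=-10/113, mR=-5550/24973; mL+mR=-7760/24973 → advance -1; mR−mL=-3340/24973 → turn -1·90°
n=3: pose=(6,-5,E); sL=40/361, sR=40/397; mL=-20/361, mR=-23100/143317; mL+mR=-31040/143317 → advance -1; mR−mL=-15160/143317 → turn -1·90°
n=4: pose=(5,-5,S); sL=5/52, sR=10/53; mL=-5/104, mR=-525/2756; mL+mR=-1315/5512 → advance -1; mR−mL=-785/5512 → turn -1·90°

0 5/52 10/53 -5/104 -525/2756 5 -5 S
1 40/281 40/257 -20/281 -15900/72217 5 -4 W
2 20/113 20/221 -10/113 -5550/24973 6 -4 N
3 40/361 40/397 -20/361 -23100/143317 6 -5 E
4 5/52 10/53 -5/104 -525/2756 5 -5 S
final 5 -4 W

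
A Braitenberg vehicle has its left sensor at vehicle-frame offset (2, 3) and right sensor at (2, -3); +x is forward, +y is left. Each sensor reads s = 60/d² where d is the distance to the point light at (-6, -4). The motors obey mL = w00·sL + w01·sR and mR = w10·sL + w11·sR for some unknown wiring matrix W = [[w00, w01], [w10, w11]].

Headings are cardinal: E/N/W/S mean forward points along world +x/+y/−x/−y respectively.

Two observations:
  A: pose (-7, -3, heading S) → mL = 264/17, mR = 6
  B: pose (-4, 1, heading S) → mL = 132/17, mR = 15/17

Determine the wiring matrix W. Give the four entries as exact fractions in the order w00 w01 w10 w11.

obs A: pose=(-7,-3,S) → sL=12, sR=60/17, mL=264/17, mR=6
obs B: pose=(-4,1,S) → sL=30/17, sR=6, mL=132/17, mR=15/17
sensor matrix S = [[12, 60/17], [30/17, 6]]; det S = 19008/289
solve [mL_A; mL_B] = S·[w00; w01] and [mR_A; mR_B] = S·[w10; w11]:
  w00 = 1, w01 = 1, w10 = 1/2, w11 = 0

1 1 1/2 0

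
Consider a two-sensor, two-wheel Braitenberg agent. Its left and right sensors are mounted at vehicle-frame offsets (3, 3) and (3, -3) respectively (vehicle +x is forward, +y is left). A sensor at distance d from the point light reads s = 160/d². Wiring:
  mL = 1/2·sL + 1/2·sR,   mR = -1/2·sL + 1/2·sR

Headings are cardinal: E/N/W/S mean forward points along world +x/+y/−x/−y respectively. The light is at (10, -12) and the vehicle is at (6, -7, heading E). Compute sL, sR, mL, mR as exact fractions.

left sensor world pos  = (9, -4); dL² = 65
right sensor world pos = (9, -10); dR² = 5
sL = 160/65 = 32/13
sR = 160/5 = 32
mL = 1/2·sL + 1/2·sR = 224/13
mR = -1/2·sL + 1/2·sR = 192/13

32/13 32 224/13 192/13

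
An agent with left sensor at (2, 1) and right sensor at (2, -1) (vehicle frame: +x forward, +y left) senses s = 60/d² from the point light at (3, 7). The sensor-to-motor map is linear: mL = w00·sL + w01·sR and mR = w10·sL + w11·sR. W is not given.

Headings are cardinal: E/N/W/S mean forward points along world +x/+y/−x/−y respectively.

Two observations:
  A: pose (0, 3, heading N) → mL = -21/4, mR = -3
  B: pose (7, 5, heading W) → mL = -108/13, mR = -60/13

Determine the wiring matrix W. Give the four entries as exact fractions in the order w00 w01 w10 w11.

obs A: pose=(0,3,N) → sL=3, sR=15/2, mL=-21/4, mR=-3
obs B: pose=(7,5,W) → sL=60/13, sR=12, mL=-108/13, mR=-60/13
sensor matrix S = [[3, 15/2], [60/13, 12]]; det S = 18/13
solve [mL_A; mL_B] = S·[w00; w01] and [mR_A; mR_B] = S·[w10; w11]:
  w00 = -1/2, w01 = -1/2, w10 = -1, w11 = 0

-1/2 -1/2 -1 0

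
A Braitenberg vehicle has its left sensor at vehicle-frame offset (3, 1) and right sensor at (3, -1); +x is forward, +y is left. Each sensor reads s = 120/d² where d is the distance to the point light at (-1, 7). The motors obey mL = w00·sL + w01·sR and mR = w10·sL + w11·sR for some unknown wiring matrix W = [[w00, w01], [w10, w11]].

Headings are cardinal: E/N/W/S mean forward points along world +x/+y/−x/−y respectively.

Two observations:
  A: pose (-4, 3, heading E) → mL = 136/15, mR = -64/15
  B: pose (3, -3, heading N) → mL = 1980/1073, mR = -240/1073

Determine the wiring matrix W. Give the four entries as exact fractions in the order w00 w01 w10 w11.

1/2 1/2 -1/2 1/2

obs A: pose=(-4,3,E) → sL=40/3, sR=24/5, mL=136/15, mR=-64/15
obs B: pose=(3,-3,N) → sL=60/29, sR=60/37, mL=1980/1073, mR=-240/1073
sensor matrix S = [[40/3, 24/5], [60/29, 60/37]]; det S = 12544/1073
solve [mL_A; mL_B] = S·[w00; w01] and [mR_A; mR_B] = S·[w10; w11]:
  w00 = 1/2, w01 = 1/2, w10 = -1/2, w11 = 1/2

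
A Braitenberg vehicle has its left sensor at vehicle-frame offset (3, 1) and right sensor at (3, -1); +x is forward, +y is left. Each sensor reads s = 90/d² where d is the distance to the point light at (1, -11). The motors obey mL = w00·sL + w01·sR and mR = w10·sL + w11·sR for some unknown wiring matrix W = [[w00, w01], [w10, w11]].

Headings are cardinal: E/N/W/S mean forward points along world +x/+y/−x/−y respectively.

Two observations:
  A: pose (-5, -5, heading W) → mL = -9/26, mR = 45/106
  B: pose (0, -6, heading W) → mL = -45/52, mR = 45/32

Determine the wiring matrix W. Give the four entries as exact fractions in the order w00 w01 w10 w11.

0 -1/2 1/2 0

obs A: pose=(-5,-5,W) → sL=45/53, sR=9/13, mL=-9/26, mR=45/106
obs B: pose=(0,-6,W) → sL=45/16, sR=45/26, mL=-45/52, mR=45/32
sensor matrix S = [[45/53, 9/13], [45/16, 45/26]]; det S = -405/848
solve [mL_A; mL_B] = S·[w00; w01] and [mR_A; mR_B] = S·[w10; w11]:
  w00 = 0, w01 = -1/2, w10 = 1/2, w11 = 0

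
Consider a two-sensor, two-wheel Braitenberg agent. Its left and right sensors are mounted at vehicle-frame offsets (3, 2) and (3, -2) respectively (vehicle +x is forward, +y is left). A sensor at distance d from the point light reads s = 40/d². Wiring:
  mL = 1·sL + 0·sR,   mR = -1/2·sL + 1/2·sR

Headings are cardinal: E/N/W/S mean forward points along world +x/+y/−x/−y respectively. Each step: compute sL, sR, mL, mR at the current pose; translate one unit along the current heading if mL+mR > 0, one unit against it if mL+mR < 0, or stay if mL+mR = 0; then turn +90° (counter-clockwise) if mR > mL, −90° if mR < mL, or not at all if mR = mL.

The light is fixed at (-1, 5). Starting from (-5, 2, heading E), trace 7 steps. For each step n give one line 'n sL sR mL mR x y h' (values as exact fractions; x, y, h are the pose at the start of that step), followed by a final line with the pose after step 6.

0 20 20/13 20 -120/13 -5 2 E
1 40/37 40/61 40/37 -480/2257 -4 2 S
2 5/9 1 5/9 2/9 -4 1 W
3 40/37 8 40/37 128/37 -5 1 N
4 20/37 4/5 20/37 24/185 -5 2 W
5 40/49 40/9 40/49 800/441 -6 2 N
6 1/2 5/8 1/2 1/16 -6 3 W
final -7 3 N

n=0: pose=(-5,2,E); sL=20, sR=20/13; mL=20, mR=-120/13; mL+mR=140/13 → advance +1; mR−mL=-380/13 → turn -1·90°
n=1: pose=(-4,2,S); sL=40/37, sR=40/61; mL=40/37, mR=-480/2257; mL+mR=1960/2257 → advance +1; mR−mL=-2920/2257 → turn -1·90°
n=2: pose=(-4,1,W); sL=5/9, sR=1; mL=5/9, mR=2/9; mL+mR=7/9 → advance +1; mR−mL=-1/3 → turn -1·90°
n=3: pose=(-5,1,N); sL=40/37, sR=8; mL=40/37, mR=128/37; mL+mR=168/37 → advance +1; mR−mL=88/37 → turn +1·90°
n=4: pose=(-5,2,W); sL=20/37, sR=4/5; mL=20/37, mR=24/185; mL+mR=124/185 → advance +1; mR−mL=-76/185 → turn -1·90°
n=5: pose=(-6,2,N); sL=40/49, sR=40/9; mL=40/49, mR=800/441; mL+mR=1160/441 → advance +1; mR−mL=440/441 → turn +1·90°
n=6: pose=(-6,3,W); sL=1/2, sR=5/8; mL=1/2, mR=1/16; mL+mR=9/16 → advance +1; mR−mL=-7/16 → turn -1·90°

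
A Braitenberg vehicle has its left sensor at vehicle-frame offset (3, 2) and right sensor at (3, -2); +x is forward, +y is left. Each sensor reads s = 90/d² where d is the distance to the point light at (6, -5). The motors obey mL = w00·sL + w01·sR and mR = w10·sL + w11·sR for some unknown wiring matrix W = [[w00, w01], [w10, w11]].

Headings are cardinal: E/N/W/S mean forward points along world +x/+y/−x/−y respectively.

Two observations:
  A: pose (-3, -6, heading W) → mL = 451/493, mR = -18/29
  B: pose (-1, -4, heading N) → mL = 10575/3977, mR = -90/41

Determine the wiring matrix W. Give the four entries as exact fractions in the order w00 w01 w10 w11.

obs A: pose=(-3,-6,W) → sL=10/17, sR=18/29, mL=451/493, mR=-18/29
obs B: pose=(-1,-4,N) → sL=90/97, sR=90/41, mL=10575/3977, mR=-90/41
sensor matrix S = [[10/17, 18/29], [90/97, 90/41]]; det S = 1402560/1960661
solve [mL_A; mL_B] = S·[w00; w01] and [mR_A; mR_B] = S·[w10; w11]:
  w00 = 1/2, w01 = 1, w10 = 0, w11 = -1

1/2 1 0 -1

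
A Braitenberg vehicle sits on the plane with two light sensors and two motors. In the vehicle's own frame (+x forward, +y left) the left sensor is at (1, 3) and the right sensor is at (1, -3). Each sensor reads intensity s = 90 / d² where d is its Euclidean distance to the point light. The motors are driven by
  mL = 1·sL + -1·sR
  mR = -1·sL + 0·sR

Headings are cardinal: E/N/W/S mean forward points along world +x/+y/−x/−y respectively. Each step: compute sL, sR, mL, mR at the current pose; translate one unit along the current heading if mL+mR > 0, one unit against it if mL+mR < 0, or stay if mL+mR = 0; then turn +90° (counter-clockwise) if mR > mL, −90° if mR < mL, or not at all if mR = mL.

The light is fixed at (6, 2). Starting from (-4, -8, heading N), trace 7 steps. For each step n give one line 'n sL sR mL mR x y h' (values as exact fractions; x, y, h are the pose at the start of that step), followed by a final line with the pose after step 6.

0 9/25 9/13 -108/325 -9/25 -4 -8 N
1 18/29 90/277 2376/8033 -18/29 -4 -9 E
2 45/104 9/34 297/1768 -45/104 -5 -9 S
3 90/313 90/193 -10800/60409 -90/313 -5 -8 W
4 9/25 9/13 -108/325 -9/25 -4 -8 N
5 18/29 90/277 2376/8033 -18/29 -4 -9 E
6 45/104 9/34 297/1768 -45/104 -5 -9 S
final -5 -8 W

n=0: pose=(-4,-8,N); sL=9/25, sR=9/13; mL=-108/325, mR=-9/25; mL+mR=-9/13 → advance -1; mR−mL=-9/325 → turn -1·90°
n=1: pose=(-4,-9,E); sL=18/29, sR=90/277; mL=2376/8033, mR=-18/29; mL+mR=-90/277 → advance -1; mR−mL=-7362/8033 → turn -1·90°
n=2: pose=(-5,-9,S); sL=45/104, sR=9/34; mL=297/1768, mR=-45/104; mL+mR=-9/34 → advance -1; mR−mL=-531/884 → turn -1·90°
n=3: pose=(-5,-8,W); sL=90/313, sR=90/193; mL=-10800/60409, mR=-90/313; mL+mR=-90/193 → advance -1; mR−mL=-6570/60409 → turn -1·90°
n=4: pose=(-4,-8,N); sL=9/25, sR=9/13; mL=-108/325, mR=-9/25; mL+mR=-9/13 → advance -1; mR−mL=-9/325 → turn -1·90°
n=5: pose=(-4,-9,E); sL=18/29, sR=90/277; mL=2376/8033, mR=-18/29; mL+mR=-90/277 → advance -1; mR−mL=-7362/8033 → turn -1·90°
n=6: pose=(-5,-9,S); sL=45/104, sR=9/34; mL=297/1768, mR=-45/104; mL+mR=-9/34 → advance -1; mR−mL=-531/884 → turn -1·90°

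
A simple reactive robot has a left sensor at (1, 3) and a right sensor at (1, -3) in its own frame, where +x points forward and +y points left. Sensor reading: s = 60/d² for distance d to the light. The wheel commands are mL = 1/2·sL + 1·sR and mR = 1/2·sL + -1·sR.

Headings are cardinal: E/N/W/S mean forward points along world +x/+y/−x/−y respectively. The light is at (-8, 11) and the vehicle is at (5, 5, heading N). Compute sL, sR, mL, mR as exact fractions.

left sensor world pos  = (2, 6); dL² = 125
right sensor world pos = (8, 6); dR² = 281
sL = 60/125 = 12/25
sR = 60/281 = 60/281
mL = 1/2·sL + 1·sR = 3186/7025
mR = 1/2·sL + -1·sR = 186/7025

12/25 60/281 3186/7025 186/7025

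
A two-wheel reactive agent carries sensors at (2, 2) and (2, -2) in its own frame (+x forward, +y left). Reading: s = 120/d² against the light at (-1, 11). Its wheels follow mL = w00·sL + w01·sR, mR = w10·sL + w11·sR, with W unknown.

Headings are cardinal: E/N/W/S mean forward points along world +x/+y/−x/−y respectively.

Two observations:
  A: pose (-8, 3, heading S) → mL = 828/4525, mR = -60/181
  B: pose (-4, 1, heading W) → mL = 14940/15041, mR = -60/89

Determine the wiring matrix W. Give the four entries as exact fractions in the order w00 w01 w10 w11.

obs A: pose=(-8,3,S) → sL=24/25, sR=120/181, mL=828/4525, mR=-60/181
obs B: pose=(-4,1,W) → sL=120/169, sR=120/89, mL=14940/15041, mR=-60/89
sensor matrix S = [[24/25, 120/181], [120/169, 120/89]]; det S = 11211264/13612105
solve [mL_A; mL_B] = S·[w00; w01] and [mR_A; mR_B] = S·[w10; w11]:
  w00 = -1/2, w01 = 1, w10 = 0, w11 = -1/2

-1/2 1 0 -1/2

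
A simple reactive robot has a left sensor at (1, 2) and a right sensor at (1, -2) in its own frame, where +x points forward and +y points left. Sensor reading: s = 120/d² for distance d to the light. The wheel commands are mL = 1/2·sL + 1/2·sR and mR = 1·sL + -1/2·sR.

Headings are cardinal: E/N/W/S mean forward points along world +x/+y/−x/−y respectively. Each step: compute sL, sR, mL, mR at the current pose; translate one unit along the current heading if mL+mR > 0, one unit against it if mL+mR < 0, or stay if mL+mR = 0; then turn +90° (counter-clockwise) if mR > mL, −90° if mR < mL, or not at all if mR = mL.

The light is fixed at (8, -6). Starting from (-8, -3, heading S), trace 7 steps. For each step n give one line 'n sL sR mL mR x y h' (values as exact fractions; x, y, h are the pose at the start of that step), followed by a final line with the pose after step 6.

0 3/5 15/41 99/205 171/410 -8 -3 S
1 120/289 24/61 7128/17629 3852/17629 -8 -4 W
2 12/37 20/39 604/1443 98/1443 -9 -4 N
3 120/281 120/257 32280/72217 13980/72217 -9 -3 E
4 3/5 15/41 99/205 171/410 -8 -3 S
5 120/289 24/61 7128/17629 3852/17629 -8 -4 W
6 12/37 20/39 604/1443 98/1443 -9 -4 N
final -9 -3 E

n=0: pose=(-8,-3,S); sL=3/5, sR=15/41; mL=99/205, mR=171/410; mL+mR=9/10 → advance +1; mR−mL=-27/410 → turn -1·90°
n=1: pose=(-8,-4,W); sL=120/289, sR=24/61; mL=7128/17629, mR=3852/17629; mL+mR=180/289 → advance +1; mR−mL=-3276/17629 → turn -1·90°
n=2: pose=(-9,-4,N); sL=12/37, sR=20/39; mL=604/1443, mR=98/1443; mL+mR=18/37 → advance +1; mR−mL=-506/1443 → turn -1·90°
n=3: pose=(-9,-3,E); sL=120/281, sR=120/257; mL=32280/72217, mR=13980/72217; mL+mR=180/281 → advance +1; mR−mL=-18300/72217 → turn -1·90°
n=4: pose=(-8,-3,S); sL=3/5, sR=15/41; mL=99/205, mR=171/410; mL+mR=9/10 → advance +1; mR−mL=-27/410 → turn -1·90°
n=5: pose=(-8,-4,W); sL=120/289, sR=24/61; mL=7128/17629, mR=3852/17629; mL+mR=180/289 → advance +1; mR−mL=-3276/17629 → turn -1·90°
n=6: pose=(-9,-4,N); sL=12/37, sR=20/39; mL=604/1443, mR=98/1443; mL+mR=18/37 → advance +1; mR−mL=-506/1443 → turn -1·90°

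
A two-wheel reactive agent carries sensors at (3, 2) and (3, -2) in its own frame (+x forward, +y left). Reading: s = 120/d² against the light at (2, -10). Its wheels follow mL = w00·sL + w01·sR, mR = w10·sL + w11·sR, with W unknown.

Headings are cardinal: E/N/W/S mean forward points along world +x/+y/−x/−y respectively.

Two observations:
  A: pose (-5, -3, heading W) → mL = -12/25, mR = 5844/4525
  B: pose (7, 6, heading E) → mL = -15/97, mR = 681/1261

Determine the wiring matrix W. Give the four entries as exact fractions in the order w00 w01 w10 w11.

obs A: pose=(-5,-3,W) → sL=24/25, sR=120/181, mL=-12/25, mR=5844/4525
obs B: pose=(7,6,E) → sL=30/97, sR=6/13, mL=-15/97, mR=681/1261
sensor matrix S = [[24/25, 120/181], [30/97, 6/13]]; det S = 1358208/5706025
solve [mL_A; mL_B] = S·[w00; w01] and [mR_A; mR_B] = S·[w10; w11]:
  w00 = -1/2, w01 = 0, w10 = 1, w11 = 1/2

-1/2 0 1 1/2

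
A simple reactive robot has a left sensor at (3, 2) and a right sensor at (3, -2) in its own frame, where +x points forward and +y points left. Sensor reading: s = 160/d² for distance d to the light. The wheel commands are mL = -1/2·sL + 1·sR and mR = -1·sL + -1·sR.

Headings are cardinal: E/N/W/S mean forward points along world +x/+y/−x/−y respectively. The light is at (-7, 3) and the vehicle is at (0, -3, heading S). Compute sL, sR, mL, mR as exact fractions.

left sensor world pos  = (2, -6); dL² = 162
right sensor world pos = (-2, -6); dR² = 106
sL = 160/162 = 80/81
sR = 160/106 = 80/53
mL = -1/2·sL + 1·sR = 4360/4293
mR = -1·sL + -1·sR = -10720/4293

80/81 80/53 4360/4293 -10720/4293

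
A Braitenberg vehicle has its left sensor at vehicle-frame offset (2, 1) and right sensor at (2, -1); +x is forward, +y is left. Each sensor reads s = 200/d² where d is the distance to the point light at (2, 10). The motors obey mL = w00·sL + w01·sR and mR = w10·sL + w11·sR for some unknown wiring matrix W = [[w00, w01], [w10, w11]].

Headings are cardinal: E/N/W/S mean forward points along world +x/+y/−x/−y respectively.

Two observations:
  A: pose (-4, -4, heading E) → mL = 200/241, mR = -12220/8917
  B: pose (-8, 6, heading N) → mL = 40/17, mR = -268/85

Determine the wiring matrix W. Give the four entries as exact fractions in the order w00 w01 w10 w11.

0 1 -1/2 -1

obs A: pose=(-4,-4,E) → sL=40/37, sR=200/241, mL=200/241, mR=-12220/8917
obs B: pose=(-8,6,N) → sL=8/5, sR=40/17, mL=40/17, mR=-268/85
sensor matrix S = [[40/37, 200/241], [8/5, 40/17]]; det S = 184320/151589
solve [mL_A; mL_B] = S·[w00; w01] and [mR_A; mR_B] = S·[w10; w11]:
  w00 = 0, w01 = 1, w10 = -1/2, w11 = -1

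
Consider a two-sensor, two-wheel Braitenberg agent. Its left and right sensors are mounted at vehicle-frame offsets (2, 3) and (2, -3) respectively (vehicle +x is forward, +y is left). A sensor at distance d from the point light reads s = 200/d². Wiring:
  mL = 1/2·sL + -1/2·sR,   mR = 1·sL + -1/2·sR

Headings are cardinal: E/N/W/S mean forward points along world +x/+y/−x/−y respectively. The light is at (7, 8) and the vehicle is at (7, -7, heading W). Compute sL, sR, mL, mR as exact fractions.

left sensor world pos  = (5, -10); dL² = 328
right sensor world pos = (5, -4); dR² = 148
sL = 200/328 = 25/41
sR = 200/148 = 50/37
mL = 1/2·sL + -1/2·sR = -1125/3034
mR = 1·sL + -1/2·sR = -100/1517

25/41 50/37 -1125/3034 -100/1517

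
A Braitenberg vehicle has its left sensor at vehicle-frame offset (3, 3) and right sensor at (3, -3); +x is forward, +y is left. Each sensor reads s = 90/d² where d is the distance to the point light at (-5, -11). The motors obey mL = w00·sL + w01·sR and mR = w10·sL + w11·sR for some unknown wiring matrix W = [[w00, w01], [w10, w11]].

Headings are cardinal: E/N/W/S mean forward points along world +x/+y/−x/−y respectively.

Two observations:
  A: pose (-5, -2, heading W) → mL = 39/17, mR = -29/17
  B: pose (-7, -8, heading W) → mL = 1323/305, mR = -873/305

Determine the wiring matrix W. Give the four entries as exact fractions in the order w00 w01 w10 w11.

obs A: pose=(-5,-2,W) → sL=2, sR=10/17, mL=39/17, mR=-29/17
obs B: pose=(-7,-8,W) → sL=18/5, sR=90/61, mL=1323/305, mR=-873/305
sensor matrix S = [[2, 10/17], [18/5, 90/61]]; det S = 864/1037
solve [mL_A; mL_B] = S·[w00; w01] and [mR_A; mR_B] = S·[w10; w11]:
  w00 = 1, w01 = 1/2, w10 = -1, w11 = 1/2

1 1/2 -1 1/2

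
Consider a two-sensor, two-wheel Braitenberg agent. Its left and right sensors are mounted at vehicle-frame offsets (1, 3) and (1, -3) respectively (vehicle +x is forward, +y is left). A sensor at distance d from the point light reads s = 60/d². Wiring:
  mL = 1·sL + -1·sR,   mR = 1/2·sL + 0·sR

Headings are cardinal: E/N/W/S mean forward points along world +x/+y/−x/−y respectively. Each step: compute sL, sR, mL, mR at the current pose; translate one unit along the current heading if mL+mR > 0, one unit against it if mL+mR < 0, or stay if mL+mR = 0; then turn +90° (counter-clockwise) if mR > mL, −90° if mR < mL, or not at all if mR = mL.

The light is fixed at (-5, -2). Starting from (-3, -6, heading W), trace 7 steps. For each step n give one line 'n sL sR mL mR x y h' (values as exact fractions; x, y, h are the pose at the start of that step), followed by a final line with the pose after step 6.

0 6/5 30 -144/5 3/5 -3 -6 W
1 60/61 12/5 -432/305 30/61 -2 -6 S
2 15/4 15/13 135/52 15/8 -2 -5 E
3 12/13 60/17 -576/221 6/13 -1 -5 S
4 30/13 6/5 72/65 15/13 -1 -4 E
5 12 12/13 144/13 6 0 -4 N
6 3/2 15/13 9/26 3/4 0 -3 E
final 1 -3 N

n=0: pose=(-3,-6,W); sL=6/5, sR=30; mL=-144/5, mR=3/5; mL+mR=-141/5 → advance -1; mR−mL=147/5 → turn +1·90°
n=1: pose=(-2,-6,S); sL=60/61, sR=12/5; mL=-432/305, mR=30/61; mL+mR=-282/305 → advance -1; mR−mL=582/305 → turn +1·90°
n=2: pose=(-2,-5,E); sL=15/4, sR=15/13; mL=135/52, mR=15/8; mL+mR=465/104 → advance +1; mR−mL=-75/104 → turn -1·90°
n=3: pose=(-1,-5,S); sL=12/13, sR=60/17; mL=-576/221, mR=6/13; mL+mR=-474/221 → advance -1; mR−mL=678/221 → turn +1·90°
n=4: pose=(-1,-4,E); sL=30/13, sR=6/5; mL=72/65, mR=15/13; mL+mR=147/65 → advance +1; mR−mL=3/65 → turn +1·90°
n=5: pose=(0,-4,N); sL=12, sR=12/13; mL=144/13, mR=6; mL+mR=222/13 → advance +1; mR−mL=-66/13 → turn -1·90°
n=6: pose=(0,-3,E); sL=3/2, sR=15/13; mL=9/26, mR=3/4; mL+mR=57/52 → advance +1; mR−mL=21/52 → turn +1·90°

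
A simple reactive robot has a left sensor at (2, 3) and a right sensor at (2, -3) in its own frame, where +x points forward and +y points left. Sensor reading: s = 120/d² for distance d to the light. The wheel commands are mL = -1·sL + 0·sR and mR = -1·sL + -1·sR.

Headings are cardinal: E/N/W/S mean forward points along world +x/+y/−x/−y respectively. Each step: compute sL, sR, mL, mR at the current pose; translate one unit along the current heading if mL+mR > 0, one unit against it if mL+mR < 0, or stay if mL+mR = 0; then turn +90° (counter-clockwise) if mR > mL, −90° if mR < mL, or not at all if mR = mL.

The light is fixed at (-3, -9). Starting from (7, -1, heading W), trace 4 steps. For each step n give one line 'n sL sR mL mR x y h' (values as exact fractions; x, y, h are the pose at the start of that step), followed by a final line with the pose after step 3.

n=0: pose=(7,-1,W); sL=120/89, sR=24/37; mL=-120/89, mR=-6576/3293; mL+mR=-11016/3293 → advance -1; mR−mL=-24/37 → turn -1·90°
n=1: pose=(8,-1,N); sL=30/41, sR=15/37; mL=-30/41, mR=-1725/1517; mL+mR=-2835/1517 → advance -1; mR−mL=-15/37 → turn -1·90°
n=2: pose=(8,-2,E); sL=120/269, sR=24/37; mL=-120/269, mR=-10896/9953; mL+mR=-15336/9953 → advance -1; mR−mL=-24/37 → turn -1·90°
n=3: pose=(7,-2,S); sL=60/97, sR=60/37; mL=-60/97, mR=-8040/3589; mL+mR=-10260/3589 → advance -1; mR−mL=-60/37 → turn -1·90°

0 120/89 24/37 -120/89 -6576/3293 7 -1 W
1 30/41 15/37 -30/41 -1725/1517 8 -1 N
2 120/269 24/37 -120/269 -10896/9953 8 -2 E
3 60/97 60/37 -60/97 -8040/3589 7 -2 S
final 7 -1 W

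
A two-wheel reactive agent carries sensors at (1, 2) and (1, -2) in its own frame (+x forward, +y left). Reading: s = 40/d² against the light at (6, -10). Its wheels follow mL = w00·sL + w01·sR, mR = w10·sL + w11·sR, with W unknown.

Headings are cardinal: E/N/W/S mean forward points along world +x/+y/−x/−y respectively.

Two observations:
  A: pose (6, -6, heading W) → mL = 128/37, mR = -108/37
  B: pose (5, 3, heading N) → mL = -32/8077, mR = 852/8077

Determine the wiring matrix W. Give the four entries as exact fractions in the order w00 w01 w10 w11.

obs A: pose=(6,-6,W) → sL=8, sR=40/37, mL=128/37, mR=-108/37
obs B: pose=(5,3,N) → sL=8/41, sR=40/197, mL=-32/8077, mR=852/8077
sensor matrix S = [[8, 40/37], [8/41, 40/197]]; det S = 422400/298849
solve [mL_A; mL_B] = S·[w00; w01] and [mR_A; mR_B] = S·[w10; w11]:
  w00 = 1/2, w01 = -1/2, w10 = -1/2, w11 = 1

1/2 -1/2 -1/2 1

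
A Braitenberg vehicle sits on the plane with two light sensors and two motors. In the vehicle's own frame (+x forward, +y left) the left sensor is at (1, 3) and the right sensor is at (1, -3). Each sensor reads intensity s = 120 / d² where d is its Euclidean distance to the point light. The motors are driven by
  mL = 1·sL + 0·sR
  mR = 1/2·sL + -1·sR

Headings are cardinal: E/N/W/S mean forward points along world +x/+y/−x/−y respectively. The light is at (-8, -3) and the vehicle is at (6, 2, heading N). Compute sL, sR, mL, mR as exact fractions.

120/157 24/65 120/157 132/10205

left sensor world pos  = (3, 3); dL² = 157
right sensor world pos = (9, 3); dR² = 325
sL = 120/157 = 120/157
sR = 120/325 = 24/65
mL = 1·sL + 0·sR = 120/157
mR = 1/2·sL + -1·sR = 132/10205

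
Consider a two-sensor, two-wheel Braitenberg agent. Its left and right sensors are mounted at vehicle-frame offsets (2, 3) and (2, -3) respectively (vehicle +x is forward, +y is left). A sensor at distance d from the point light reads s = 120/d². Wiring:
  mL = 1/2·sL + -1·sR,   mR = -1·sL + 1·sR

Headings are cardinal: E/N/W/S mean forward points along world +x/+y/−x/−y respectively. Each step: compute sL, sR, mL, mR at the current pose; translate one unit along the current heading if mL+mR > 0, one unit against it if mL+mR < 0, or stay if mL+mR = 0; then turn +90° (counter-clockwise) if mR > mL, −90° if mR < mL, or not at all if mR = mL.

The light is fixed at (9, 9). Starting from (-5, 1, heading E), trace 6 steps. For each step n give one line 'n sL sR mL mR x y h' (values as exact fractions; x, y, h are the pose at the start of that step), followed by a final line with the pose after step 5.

n=0: pose=(-5,1,E); sL=120/169, sR=24/53; mL=-876/8957, mR=-2304/8957; mL+mR=-60/169 → advance -1; mR−mL=-1428/8957 → turn -1·90°
n=1: pose=(-6,1,S); sL=30/61, sR=15/53; mL=-120/3233, mR=-675/3233; mL+mR=-15/61 → advance -1; mR−mL=-555/3233 → turn -1·90°
n=2: pose=(-6,2,W); sL=120/389, sR=24/61; mL=-5676/23729, mR=2016/23729; mL+mR=-60/389 → advance -1; mR−mL=7692/23729 → turn +1·90°
n=3: pose=(-5,2,S); sL=60/101, sR=12/37; mL=-102/3737, mR=-1008/3737; mL+mR=-30/101 → advance -1; mR−mL=-906/3737 → turn -1·90°
n=4: pose=(-5,3,W); sL=120/337, sR=24/53; mL=-4908/17861, mR=1728/17861; mL+mR=-60/337 → advance -1; mR−mL=6636/17861 → turn +1·90°
n=5: pose=(-4,3,S); sL=30/41, sR=3/8; mL=-3/328, mR=-117/328; mL+mR=-15/41 → advance -1; mR−mL=-57/164 → turn -1·90°

0 120/169 24/53 -876/8957 -2304/8957 -5 1 E
1 30/61 15/53 -120/3233 -675/3233 -6 1 S
2 120/389 24/61 -5676/23729 2016/23729 -6 2 W
3 60/101 12/37 -102/3737 -1008/3737 -5 2 S
4 120/337 24/53 -4908/17861 1728/17861 -5 3 W
5 30/41 3/8 -3/328 -117/328 -4 3 S
final -4 4 W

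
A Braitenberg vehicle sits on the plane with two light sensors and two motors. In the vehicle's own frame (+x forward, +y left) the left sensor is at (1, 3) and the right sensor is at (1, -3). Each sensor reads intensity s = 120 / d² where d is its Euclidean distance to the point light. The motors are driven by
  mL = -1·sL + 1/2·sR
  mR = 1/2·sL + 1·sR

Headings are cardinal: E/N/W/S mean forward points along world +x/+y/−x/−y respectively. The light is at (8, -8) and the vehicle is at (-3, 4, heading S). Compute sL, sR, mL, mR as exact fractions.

left sensor world pos  = (0, 3); dL² = 185
right sensor world pos = (-6, 3); dR² = 317
sL = 120/185 = 24/37
sR = 120/317 = 120/317
mL = -1·sL + 1/2·sR = -5388/11729
mR = 1/2·sL + 1·sR = 8244/11729

24/37 120/317 -5388/11729 8244/11729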